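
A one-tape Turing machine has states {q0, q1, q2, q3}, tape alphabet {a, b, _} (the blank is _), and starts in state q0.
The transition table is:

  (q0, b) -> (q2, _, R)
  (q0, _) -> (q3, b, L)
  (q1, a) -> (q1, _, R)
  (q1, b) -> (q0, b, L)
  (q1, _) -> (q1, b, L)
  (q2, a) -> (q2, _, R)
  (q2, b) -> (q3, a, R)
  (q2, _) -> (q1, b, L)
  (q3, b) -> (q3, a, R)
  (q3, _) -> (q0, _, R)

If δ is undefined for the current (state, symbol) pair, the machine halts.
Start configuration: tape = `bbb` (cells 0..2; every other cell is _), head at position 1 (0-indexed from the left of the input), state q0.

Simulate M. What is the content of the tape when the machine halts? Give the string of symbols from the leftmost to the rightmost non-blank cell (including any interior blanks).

b__aabbbb

state=q0 head=1 tape=b[b]b______   (q0,b)→(q2,_,R)
state=q2 head=2 tape=b_[b]______   (q2,b)→(q3,a,R)
state=q3 head=3 tape=b_a[_]_____   (q3,_)→(q0,_,R)
state=q0 head=4 tape=b_a_[_]____   (q0,_)→(q3,b,L)
state=q3 head=3 tape=b_a[_]b____   (q3,_)→(q0,_,R)
state=q0 head=4 tape=b_a_[b]____   (q0,b)→(q2,_,R)
state=q2 head=5 tape=b_a__[_]___   (q2,_)→(q1,b,L)
state=q1 head=4 tape=b_a_[_]b___   (q1,_)→(q1,b,L)
state=q1 head=3 tape=b_a[_]bb___   (q1,_)→(q1,b,L)
state=q1 head=2 tape=b_[a]bbb___   (q1,a)→(q1,_,R)
state=q1 head=3 tape=b__[b]bb___   (q1,b)→(q0,b,L)
state=q0 head=2 tape=b_[_]bbb___   (q0,_)→(q3,b,L)
state=q3 head=1 tape=b[_]bbbb___   (q3,_)→(q0,_,R)
state=q0 head=2 tape=b_[b]bbb___   (q0,b)→(q2,_,R)
state=q2 head=3 tape=b__[b]bb___   (q2,b)→(q3,a,R)
state=q3 head=4 tape=b__a[b]b___   (q3,b)→(q3,a,R)
state=q3 head=5 tape=b__aa[b]___   (q3,b)→(q3,a,R)
state=q3 head=6 tape=b__aaa[_]__   (q3,_)→(q0,_,R)
state=q0 head=7 tape=b__aaa_[_]_   (q0,_)→(q3,b,L)
state=q3 head=6 tape=b__aaa[_]b_   (q3,_)→(q0,_,R)
state=q0 head=7 tape=b__aaa_[b]_   (q0,b)→(q2,_,R)
state=q2 head=8 tape=b__aaa__[_]   (q2,_)→(q1,b,L)
state=q1 head=7 tape=b__aaa_[_]b   (q1,_)→(q1,b,L)
state=q1 head=6 tape=b__aaa[_]bb   (q1,_)→(q1,b,L)
state=q1 head=5 tape=b__aa[a]bbb   (q1,a)→(q1,_,R)
state=q1 head=6 tape=b__aa_[b]bb   (q1,b)→(q0,b,L)
state=q0 head=5 tape=b__aa[_]bbb   (q0,_)→(q3,b,L)
state=q3 head=4 tape=b__a[a]bbbb
The non-blank tape span at halt is b__aabbbb.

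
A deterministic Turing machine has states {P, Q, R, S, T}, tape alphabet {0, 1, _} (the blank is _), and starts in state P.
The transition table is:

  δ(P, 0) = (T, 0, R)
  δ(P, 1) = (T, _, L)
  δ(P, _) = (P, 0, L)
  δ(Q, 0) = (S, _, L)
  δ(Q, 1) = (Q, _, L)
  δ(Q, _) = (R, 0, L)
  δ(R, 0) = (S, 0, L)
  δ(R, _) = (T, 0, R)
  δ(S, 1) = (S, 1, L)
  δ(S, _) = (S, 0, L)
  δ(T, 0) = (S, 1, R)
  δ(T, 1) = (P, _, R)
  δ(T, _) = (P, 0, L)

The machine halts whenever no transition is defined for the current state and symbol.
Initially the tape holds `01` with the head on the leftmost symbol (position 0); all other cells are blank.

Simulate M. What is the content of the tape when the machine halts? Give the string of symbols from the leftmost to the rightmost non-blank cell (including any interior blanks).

state=P head=0 tape=[0]1_   (P,0)→(T,0,R)
state=T head=1 tape=0[1]_   (T,1)→(P,_,R)
state=P head=2 tape=0_[_]   (P,_)→(P,0,L)
state=P head=1 tape=0[_]0   (P,_)→(P,0,L)
state=P head=0 tape=[0]00   (P,0)→(T,0,R)
state=T head=1 tape=0[0]0   (T,0)→(S,1,R)
state=S head=2 tape=01[0]
The non-blank tape span at halt is 010.

010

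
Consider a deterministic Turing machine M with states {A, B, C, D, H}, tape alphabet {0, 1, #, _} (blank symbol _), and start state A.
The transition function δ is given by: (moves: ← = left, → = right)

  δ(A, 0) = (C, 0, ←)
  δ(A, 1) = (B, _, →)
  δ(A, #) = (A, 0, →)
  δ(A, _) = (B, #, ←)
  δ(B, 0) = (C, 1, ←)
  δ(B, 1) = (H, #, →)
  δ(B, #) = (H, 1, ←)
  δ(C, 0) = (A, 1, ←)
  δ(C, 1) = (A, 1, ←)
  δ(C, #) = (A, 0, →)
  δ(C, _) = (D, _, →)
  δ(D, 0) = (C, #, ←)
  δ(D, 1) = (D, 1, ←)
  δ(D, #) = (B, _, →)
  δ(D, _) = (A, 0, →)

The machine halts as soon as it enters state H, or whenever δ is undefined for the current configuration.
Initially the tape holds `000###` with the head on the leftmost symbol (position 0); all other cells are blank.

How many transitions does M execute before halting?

16

A | _[0]00###   read 0 → write 0, move ←, go to C
C | [_]000###   read _ → write _, move →, go to D
D | _[0]00###   read 0 → write #, move ←, go to C
C | [_]#00###   read _ → write _, move →, go to D
D | _[#]00###   read # → write _, move →, go to B
B | __[0]0###   read 0 → write 1, move ←, go to C
C | _[_]10###   read _ → write _, move →, go to D
D | __[1]0###   read 1 → write 1, move ←, go to D
D | _[_]10###   read _ → write 0, move →, go to A
A | _0[1]0###   read 1 → write _, move →, go to B
B | _0_[0]###   read 0 → write 1, move ←, go to C
C | _0[_]1###   read _ → write _, move →, go to D
D | _0_[1]###   read 1 → write 1, move ←, go to D
D | _0[_]1###   read _ → write 0, move →, go to A
A | _00[1]###   read 1 → write _, move →, go to B
B | _00_[#]##   read # → write 1, move ←, go to H
H | _00[_]1##
M halts after 16 transitions.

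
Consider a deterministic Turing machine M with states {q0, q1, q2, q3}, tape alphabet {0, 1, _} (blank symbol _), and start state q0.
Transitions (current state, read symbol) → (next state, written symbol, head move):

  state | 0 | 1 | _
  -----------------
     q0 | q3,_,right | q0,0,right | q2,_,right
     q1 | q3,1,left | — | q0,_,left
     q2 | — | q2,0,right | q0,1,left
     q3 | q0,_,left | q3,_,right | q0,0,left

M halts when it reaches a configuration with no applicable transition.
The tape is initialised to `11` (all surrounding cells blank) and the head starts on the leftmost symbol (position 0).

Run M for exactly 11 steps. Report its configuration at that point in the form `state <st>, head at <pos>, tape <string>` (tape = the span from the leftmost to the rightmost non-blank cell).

q0 | [1]1____   read 1 → write 0, move right, go to q0
q0 | 0[1]____   read 1 → write 0, move right, go to q0
q0 | 00[_]___   read _ → write _, move right, go to q2
q2 | 00_[_]__   read _ → write 1, move left, go to q0
q0 | 00[_]1__   read _ → write _, move right, go to q2
q2 | 00_[1]__   read 1 → write 0, move right, go to q2
q2 | 00_0[_]_   read _ → write 1, move left, go to q0
q0 | 00_[0]1_   read 0 → write _, move right, go to q3
q3 | 00__[1]_   read 1 → write _, move right, go to q3
q3 | 00___[_]   read _ → write 0, move left, go to q0
q0 | 00__[_]0   read _ → write _, move right, go to q2
q2 | 00___[0]
After 11 steps: state q2, head at 5, tape 00___0.

state q2, head at 5, tape 00___0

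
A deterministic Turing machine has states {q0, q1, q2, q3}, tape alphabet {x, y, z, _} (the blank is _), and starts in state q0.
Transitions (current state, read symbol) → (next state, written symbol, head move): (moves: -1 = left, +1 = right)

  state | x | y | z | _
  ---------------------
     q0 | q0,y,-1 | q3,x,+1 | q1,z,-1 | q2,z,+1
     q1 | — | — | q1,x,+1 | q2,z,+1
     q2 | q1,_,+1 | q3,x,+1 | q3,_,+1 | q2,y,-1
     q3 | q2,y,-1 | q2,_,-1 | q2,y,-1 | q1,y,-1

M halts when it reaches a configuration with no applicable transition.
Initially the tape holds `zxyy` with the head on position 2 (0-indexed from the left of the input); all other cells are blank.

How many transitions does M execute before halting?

10

state=q0 head=2 tape=zx[y]y_   (q0,y)→(q3,x,+1)
state=q3 head=3 tape=zxx[y]_   (q3,y)→(q2,_,-1)
state=q2 head=2 tape=zx[x]__   (q2,x)→(q1,_,+1)
state=q1 head=3 tape=zx_[_]_   (q1,_)→(q2,z,+1)
state=q2 head=4 tape=zx_z[_]   (q2,_)→(q2,y,-1)
state=q2 head=3 tape=zx_[z]y   (q2,z)→(q3,_,+1)
state=q3 head=4 tape=zx__[y]   (q3,y)→(q2,_,-1)
state=q2 head=3 tape=zx_[_]_   (q2,_)→(q2,y,-1)
state=q2 head=2 tape=zx[_]y_   (q2,_)→(q2,y,-1)
state=q2 head=1 tape=z[x]yy_   (q2,x)→(q1,_,+1)
state=q1 head=2 tape=z_[y]y_
M halts after 10 transitions.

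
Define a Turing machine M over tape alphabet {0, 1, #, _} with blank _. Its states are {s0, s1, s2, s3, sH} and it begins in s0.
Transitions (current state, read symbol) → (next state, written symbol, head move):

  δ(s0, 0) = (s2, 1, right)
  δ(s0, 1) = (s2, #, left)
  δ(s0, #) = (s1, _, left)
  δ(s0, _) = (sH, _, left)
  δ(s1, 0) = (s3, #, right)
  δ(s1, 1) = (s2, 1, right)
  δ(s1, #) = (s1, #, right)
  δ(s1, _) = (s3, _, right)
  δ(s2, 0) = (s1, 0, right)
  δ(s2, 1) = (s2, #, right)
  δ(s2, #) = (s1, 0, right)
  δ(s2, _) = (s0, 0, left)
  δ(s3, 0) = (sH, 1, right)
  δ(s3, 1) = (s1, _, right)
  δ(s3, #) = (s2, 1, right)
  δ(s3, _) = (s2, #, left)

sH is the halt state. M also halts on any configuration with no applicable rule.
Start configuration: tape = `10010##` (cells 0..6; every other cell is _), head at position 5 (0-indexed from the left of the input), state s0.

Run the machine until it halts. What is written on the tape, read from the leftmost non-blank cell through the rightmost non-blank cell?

s0 | 10010[#]#__   read # → write _, move left, go to s1
s1 | 1001[0]_#__   read 0 → write #, move right, go to s3
s3 | 1001#[_]#__   read _ → write #, move left, go to s2
s2 | 1001[#]##__   read # → write 0, move right, go to s1
s1 | 10010[#]#__   read # → write #, move right, go to s1
s1 | 10010#[#]__   read # → write #, move right, go to s1
s1 | 10010##[_]_   read _ → write _, move right, go to s3
s3 | 10010##_[_]   read _ → write #, move left, go to s2
s2 | 10010##[_]#   read _ → write 0, move left, go to s0
s0 | 10010#[#]0#   read # → write _, move left, go to s1
s1 | 10010[#]_0#   read # → write #, move right, go to s1
s1 | 10010#[_]0#   read _ → write _, move right, go to s3
s3 | 10010#_[0]#   read 0 → write 1, move right, go to sH
sH | 10010#_1[#]
The non-blank tape span at halt is 10010#_1#.

10010#_1#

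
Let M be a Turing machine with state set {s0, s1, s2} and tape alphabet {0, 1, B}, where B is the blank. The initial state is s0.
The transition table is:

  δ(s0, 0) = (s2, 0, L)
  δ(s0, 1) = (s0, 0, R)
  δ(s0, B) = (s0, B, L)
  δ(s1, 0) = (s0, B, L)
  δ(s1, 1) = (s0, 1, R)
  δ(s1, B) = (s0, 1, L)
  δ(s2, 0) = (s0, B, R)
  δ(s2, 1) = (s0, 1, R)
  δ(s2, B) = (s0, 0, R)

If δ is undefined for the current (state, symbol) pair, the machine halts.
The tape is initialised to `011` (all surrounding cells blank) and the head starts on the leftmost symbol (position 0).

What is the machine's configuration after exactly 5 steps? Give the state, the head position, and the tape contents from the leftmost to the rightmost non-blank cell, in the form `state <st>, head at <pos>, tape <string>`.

state=s0 head=0 tape=B[0]11   (s0,0)→(s2,0,L)
state=s2 head=-1 tape=[B]011   (s2,B)→(s0,0,R)
state=s0 head=0 tape=0[0]11   (s0,0)→(s2,0,L)
state=s2 head=-1 tape=[0]011   (s2,0)→(s0,B,R)
state=s0 head=0 tape=B[0]11   (s0,0)→(s2,0,L)
state=s2 head=-1 tape=[B]011
After 5 steps: state s2, head at -1, tape 011.

state s2, head at -1, tape 011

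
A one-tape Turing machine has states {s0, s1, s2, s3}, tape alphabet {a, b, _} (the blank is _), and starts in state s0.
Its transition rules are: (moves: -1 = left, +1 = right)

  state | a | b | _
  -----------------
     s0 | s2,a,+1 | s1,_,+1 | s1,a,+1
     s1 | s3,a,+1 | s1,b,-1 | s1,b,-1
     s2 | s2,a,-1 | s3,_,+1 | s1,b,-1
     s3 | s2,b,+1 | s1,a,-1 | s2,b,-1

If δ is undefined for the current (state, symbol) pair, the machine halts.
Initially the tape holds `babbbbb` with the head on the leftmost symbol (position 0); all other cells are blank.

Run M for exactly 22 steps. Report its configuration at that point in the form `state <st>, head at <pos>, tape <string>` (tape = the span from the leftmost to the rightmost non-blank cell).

state s3, head at 2, tape abbbba

state=s0 head=0 tape=[b]abbbbb   (s0,b)→(s1,_,+1)
state=s1 head=1 tape=_[a]bbbbb   (s1,a)→(s3,a,+1)
state=s3 head=2 tape=_a[b]bbbb   (s3,b)→(s1,a,-1)
state=s1 head=1 tape=_[a]abbbb   (s1,a)→(s3,a,+1)
state=s3 head=2 tape=_a[a]bbbb   (s3,a)→(s2,b,+1)
state=s2 head=3 tape=_ab[b]bbb   (s2,b)→(s3,_,+1)
state=s3 head=4 tape=_ab_[b]bb   (s3,b)→(s1,a,-1)
state=s1 head=3 tape=_ab[_]abb   (s1,_)→(s1,b,-1)
state=s1 head=2 tape=_a[b]babb   (s1,b)→(s1,b,-1)
state=s1 head=1 tape=_[a]bbabb   (s1,a)→(s3,a,+1)
state=s3 head=2 tape=_a[b]babb   (s3,b)→(s1,a,-1)
state=s1 head=1 tape=_[a]ababb   (s1,a)→(s3,a,+1)
state=s3 head=2 tape=_a[a]babb   (s3,a)→(s2,b,+1)
state=s2 head=3 tape=_ab[b]abb   (s2,b)→(s3,_,+1)
state=s3 head=4 tape=_ab_[a]bb   (s3,a)→(s2,b,+1)
state=s2 head=5 tape=_ab_b[b]b   (s2,b)→(s3,_,+1)
state=s3 head=6 tape=_ab_b_[b]   (s3,b)→(s1,a,-1)
state=s1 head=5 tape=_ab_b[_]a   (s1,_)→(s1,b,-1)
state=s1 head=4 tape=_ab_[b]ba   (s1,b)→(s1,b,-1)
state=s1 head=3 tape=_ab[_]bba   (s1,_)→(s1,b,-1)
state=s1 head=2 tape=_a[b]bbba   (s1,b)→(s1,b,-1)
state=s1 head=1 tape=_[a]bbbba   (s1,a)→(s3,a,+1)
state=s3 head=2 tape=_a[b]bbba
After 22 steps: state s3, head at 2, tape abbbba.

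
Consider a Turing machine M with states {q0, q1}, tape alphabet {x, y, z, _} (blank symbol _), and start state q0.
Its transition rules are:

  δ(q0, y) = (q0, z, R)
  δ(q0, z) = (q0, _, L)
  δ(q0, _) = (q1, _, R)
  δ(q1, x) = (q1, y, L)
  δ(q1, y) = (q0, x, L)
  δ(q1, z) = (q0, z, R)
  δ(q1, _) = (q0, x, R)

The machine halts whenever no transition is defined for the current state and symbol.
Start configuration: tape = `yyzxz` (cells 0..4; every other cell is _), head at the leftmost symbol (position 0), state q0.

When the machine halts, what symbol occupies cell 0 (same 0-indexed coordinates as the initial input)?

x

state=q0 head=0 tape=_[y]yzxz   (q0,y)→(q0,z,R)
state=q0 head=1 tape=_z[y]zxz   (q0,y)→(q0,z,R)
state=q0 head=2 tape=_zz[z]xz   (q0,z)→(q0,_,L)
state=q0 head=1 tape=_z[z]_xz   (q0,z)→(q0,_,L)
state=q0 head=0 tape=_[z]__xz   (q0,z)→(q0,_,L)
state=q0 head=-1 tape=[_]___xz   (q0,_)→(q1,_,R)
state=q1 head=0 tape=_[_]__xz   (q1,_)→(q0,x,R)
state=q0 head=1 tape=_x[_]_xz   (q0,_)→(q1,_,R)
state=q1 head=2 tape=_x_[_]xz   (q1,_)→(q0,x,R)
state=q0 head=3 tape=_x_x[x]z
Cell 0 holds x when M halts.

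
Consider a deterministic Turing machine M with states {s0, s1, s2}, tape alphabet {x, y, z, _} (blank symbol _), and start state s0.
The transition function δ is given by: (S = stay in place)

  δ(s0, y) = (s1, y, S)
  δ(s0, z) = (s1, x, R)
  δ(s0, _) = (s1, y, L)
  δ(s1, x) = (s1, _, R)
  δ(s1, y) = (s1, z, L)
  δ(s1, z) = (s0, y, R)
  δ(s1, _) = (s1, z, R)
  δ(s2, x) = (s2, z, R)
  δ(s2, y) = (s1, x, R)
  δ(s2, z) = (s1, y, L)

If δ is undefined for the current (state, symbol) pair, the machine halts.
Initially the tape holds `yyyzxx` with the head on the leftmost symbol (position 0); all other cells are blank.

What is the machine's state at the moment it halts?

state=s0 head=0 tape=_[y]yyzxx   (s0,y)→(s1,y,S)
state=s1 head=0 tape=_[y]yyzxx   (s1,y)→(s1,z,L)
state=s1 head=-1 tape=[_]zyyzxx   (s1,_)→(s1,z,R)
state=s1 head=0 tape=z[z]yyzxx   (s1,z)→(s0,y,R)
state=s0 head=1 tape=zy[y]yzxx   (s0,y)→(s1,y,S)
state=s1 head=1 tape=zy[y]yzxx   (s1,y)→(s1,z,L)
state=s1 head=0 tape=z[y]zyzxx   (s1,y)→(s1,z,L)
state=s1 head=-1 tape=[z]zzyzxx   (s1,z)→(s0,y,R)
state=s0 head=0 tape=y[z]zyzxx   (s0,z)→(s1,x,R)
state=s1 head=1 tape=yx[z]yzxx   (s1,z)→(s0,y,R)
state=s0 head=2 tape=yxy[y]zxx   (s0,y)→(s1,y,S)
state=s1 head=2 tape=yxy[y]zxx   (s1,y)→(s1,z,L)
state=s1 head=1 tape=yx[y]zzxx   (s1,y)→(s1,z,L)
state=s1 head=0 tape=y[x]zzzxx   (s1,x)→(s1,_,R)
state=s1 head=1 tape=y_[z]zzxx   (s1,z)→(s0,y,R)
state=s0 head=2 tape=y_y[z]zxx   (s0,z)→(s1,x,R)
state=s1 head=3 tape=y_yx[z]xx   (s1,z)→(s0,y,R)
state=s0 head=4 tape=y_yxy[x]x
No transition is defined for (s0, x); M halts in state s0.

s0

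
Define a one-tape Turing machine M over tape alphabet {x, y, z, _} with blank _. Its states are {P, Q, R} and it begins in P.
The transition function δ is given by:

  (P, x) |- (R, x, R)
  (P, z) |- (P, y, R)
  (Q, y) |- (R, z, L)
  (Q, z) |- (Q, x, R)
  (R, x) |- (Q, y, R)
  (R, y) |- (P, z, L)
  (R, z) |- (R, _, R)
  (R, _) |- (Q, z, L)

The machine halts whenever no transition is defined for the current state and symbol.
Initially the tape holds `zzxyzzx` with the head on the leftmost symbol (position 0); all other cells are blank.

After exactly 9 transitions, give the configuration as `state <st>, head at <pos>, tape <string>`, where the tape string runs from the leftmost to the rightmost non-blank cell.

state Q, head at 7, tape yyx___y

P | [z]zxyzzx_   read z → write y, move R, go to P
P | y[z]xyzzx_   read z → write y, move R, go to P
P | yy[x]yzzx_   read x → write x, move R, go to R
R | yyx[y]zzx_   read y → write z, move L, go to P
P | yy[x]zzzx_   read x → write x, move R, go to R
R | yyx[z]zzx_   read z → write _, move R, go to R
R | yyx_[z]zx_   read z → write _, move R, go to R
R | yyx__[z]x_   read z → write _, move R, go to R
R | yyx___[x]_   read x → write y, move R, go to Q
Q | yyx___y[_]
After 9 steps: state Q, head at 7, tape yyx___y.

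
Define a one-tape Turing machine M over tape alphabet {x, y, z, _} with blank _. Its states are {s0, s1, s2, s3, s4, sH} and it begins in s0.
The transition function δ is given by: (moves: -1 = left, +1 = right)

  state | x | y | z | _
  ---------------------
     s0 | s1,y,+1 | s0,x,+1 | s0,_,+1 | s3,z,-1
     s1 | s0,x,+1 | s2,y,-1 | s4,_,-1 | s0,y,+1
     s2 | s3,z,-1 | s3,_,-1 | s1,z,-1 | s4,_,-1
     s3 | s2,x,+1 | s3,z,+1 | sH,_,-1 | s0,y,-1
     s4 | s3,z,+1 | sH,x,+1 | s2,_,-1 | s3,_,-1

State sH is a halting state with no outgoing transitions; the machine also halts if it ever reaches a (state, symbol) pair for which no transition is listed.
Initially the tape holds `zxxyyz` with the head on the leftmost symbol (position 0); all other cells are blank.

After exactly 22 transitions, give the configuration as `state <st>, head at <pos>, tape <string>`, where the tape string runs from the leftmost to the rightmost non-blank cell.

state=s0 head=0 tape=[z]xxyyz__   (s0,z)→(s0,_,+1)
state=s0 head=1 tape=_[x]xyyz__   (s0,x)→(s1,y,+1)
state=s1 head=2 tape=_y[x]yyz__   (s1,x)→(s0,x,+1)
state=s0 head=3 tape=_yx[y]yz__   (s0,y)→(s0,x,+1)
state=s0 head=4 tape=_yxx[y]z__   (s0,y)→(s0,x,+1)
state=s0 head=5 tape=_yxxx[z]__   (s0,z)→(s0,_,+1)
state=s0 head=6 tape=_yxxx_[_]_   (s0,_)→(s3,z,-1)
state=s3 head=5 tape=_yxxx[_]z_   (s3,_)→(s0,y,-1)
state=s0 head=4 tape=_yxx[x]yz_   (s0,x)→(s1,y,+1)
state=s1 head=5 tape=_yxxy[y]z_   (s1,y)→(s2,y,-1)
state=s2 head=4 tape=_yxx[y]yz_   (s2,y)→(s3,_,-1)
state=s3 head=3 tape=_yx[x]_yz_   (s3,x)→(s2,x,+1)
state=s2 head=4 tape=_yxx[_]yz_   (s2,_)→(s4,_,-1)
state=s4 head=3 tape=_yx[x]_yz_   (s4,x)→(s3,z,+1)
state=s3 head=4 tape=_yxz[_]yz_   (s3,_)→(s0,y,-1)
state=s0 head=3 tape=_yx[z]yyz_   (s0,z)→(s0,_,+1)
state=s0 head=4 tape=_yx_[y]yz_   (s0,y)→(s0,x,+1)
state=s0 head=5 tape=_yx_x[y]z_   (s0,y)→(s0,x,+1)
state=s0 head=6 tape=_yx_xx[z]_   (s0,z)→(s0,_,+1)
state=s0 head=7 tape=_yx_xx_[_]   (s0,_)→(s3,z,-1)
state=s3 head=6 tape=_yx_xx[_]z   (s3,_)→(s0,y,-1)
state=s0 head=5 tape=_yx_x[x]yz   (s0,x)→(s1,y,+1)
state=s1 head=6 tape=_yx_xy[y]z
After 22 steps: state s1, head at 6, tape yx_xyyz.

state s1, head at 6, tape yx_xyyz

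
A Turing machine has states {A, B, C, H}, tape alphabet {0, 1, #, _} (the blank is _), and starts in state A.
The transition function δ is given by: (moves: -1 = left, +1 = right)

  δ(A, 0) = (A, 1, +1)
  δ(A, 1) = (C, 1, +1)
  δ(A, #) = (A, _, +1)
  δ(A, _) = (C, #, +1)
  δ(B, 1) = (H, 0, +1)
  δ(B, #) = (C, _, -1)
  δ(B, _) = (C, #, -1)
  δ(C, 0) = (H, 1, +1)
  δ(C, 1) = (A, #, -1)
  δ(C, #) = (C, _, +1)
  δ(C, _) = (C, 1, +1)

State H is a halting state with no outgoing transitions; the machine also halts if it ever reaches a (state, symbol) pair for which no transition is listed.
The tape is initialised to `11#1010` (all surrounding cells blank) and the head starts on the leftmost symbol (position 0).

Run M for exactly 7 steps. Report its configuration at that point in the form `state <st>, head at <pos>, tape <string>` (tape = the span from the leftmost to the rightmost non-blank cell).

state C, head at 3, tape 1_##010

A | [1]1#1010   read 1 → write 1, move +1, go to C
C | 1[1]#1010   read 1 → write #, move -1, go to A
A | [1]##1010   read 1 → write 1, move +1, go to C
C | 1[#]#1010   read # → write _, move +1, go to C
C | 1_[#]1010   read # → write _, move +1, go to C
C | 1__[1]010   read 1 → write #, move -1, go to A
A | 1_[_]#010   read _ → write #, move +1, go to C
C | 1_#[#]010
After 7 steps: state C, head at 3, tape 1_##010.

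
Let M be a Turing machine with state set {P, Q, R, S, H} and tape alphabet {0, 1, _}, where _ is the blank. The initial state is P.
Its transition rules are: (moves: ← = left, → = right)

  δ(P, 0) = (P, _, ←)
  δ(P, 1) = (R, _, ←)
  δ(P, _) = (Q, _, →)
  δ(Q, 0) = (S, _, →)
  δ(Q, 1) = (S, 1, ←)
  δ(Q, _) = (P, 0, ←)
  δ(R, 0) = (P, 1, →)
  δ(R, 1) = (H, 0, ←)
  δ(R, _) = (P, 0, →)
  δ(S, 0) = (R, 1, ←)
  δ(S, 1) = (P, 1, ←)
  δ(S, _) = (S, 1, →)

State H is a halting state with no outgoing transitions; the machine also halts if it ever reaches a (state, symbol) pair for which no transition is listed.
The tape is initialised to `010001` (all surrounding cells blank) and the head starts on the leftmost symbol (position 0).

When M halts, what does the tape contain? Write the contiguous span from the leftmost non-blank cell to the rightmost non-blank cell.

state=P head=0 tape=__[0]10001   (P,0)→(P,_,←)
state=P head=-1 tape=_[_]_10001   (P,_)→(Q,_,→)
state=Q head=0 tape=__[_]10001   (Q,_)→(P,0,←)
state=P head=-1 tape=_[_]010001   (P,_)→(Q,_,→)
state=Q head=0 tape=__[0]10001   (Q,0)→(S,_,→)
state=S head=1 tape=___[1]0001   (S,1)→(P,1,←)
state=P head=0 tape=__[_]10001   (P,_)→(Q,_,→)
state=Q head=1 tape=___[1]0001   (Q,1)→(S,1,←)
state=S head=0 tape=__[_]10001   (S,_)→(S,1,→)
state=S head=1 tape=__1[1]0001   (S,1)→(P,1,←)
state=P head=0 tape=__[1]10001   (P,1)→(R,_,←)
state=R head=-1 tape=_[_]_10001   (R,_)→(P,0,→)
state=P head=0 tape=_0[_]10001   (P,_)→(Q,_,→)
state=Q head=1 tape=_0_[1]0001   (Q,1)→(S,1,←)
state=S head=0 tape=_0[_]10001   (S,_)→(S,1,→)
state=S head=1 tape=_01[1]0001   (S,1)→(P,1,←)
state=P head=0 tape=_0[1]10001   (P,1)→(R,_,←)
state=R head=-1 tape=_[0]_10001   (R,0)→(P,1,→)
state=P head=0 tape=_1[_]10001   (P,_)→(Q,_,→)
state=Q head=1 tape=_1_[1]0001   (Q,1)→(S,1,←)
state=S head=0 tape=_1[_]10001   (S,_)→(S,1,→)
state=S head=1 tape=_11[1]0001   (S,1)→(P,1,←)
state=P head=0 tape=_1[1]10001   (P,1)→(R,_,←)
state=R head=-1 tape=_[1]_10001   (R,1)→(H,0,←)
state=H head=-2 tape=[_]0_10001
The non-blank tape span at halt is 0_10001.

0_10001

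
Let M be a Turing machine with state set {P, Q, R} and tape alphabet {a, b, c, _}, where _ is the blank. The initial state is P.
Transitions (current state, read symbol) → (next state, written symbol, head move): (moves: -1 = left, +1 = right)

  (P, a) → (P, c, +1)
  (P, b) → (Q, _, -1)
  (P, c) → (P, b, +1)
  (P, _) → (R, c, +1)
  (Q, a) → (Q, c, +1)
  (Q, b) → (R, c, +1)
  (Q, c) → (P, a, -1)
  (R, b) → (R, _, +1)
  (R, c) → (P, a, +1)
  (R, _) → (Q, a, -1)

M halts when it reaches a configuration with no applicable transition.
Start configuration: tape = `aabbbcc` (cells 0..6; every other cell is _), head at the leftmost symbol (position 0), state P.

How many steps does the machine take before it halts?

16

state=P head=0 tape=[a]abbbcc__   (P,a)→(P,c,+1)
state=P head=1 tape=c[a]bbbcc__   (P,a)→(P,c,+1)
state=P head=2 tape=cc[b]bbcc__   (P,b)→(Q,_,-1)
state=Q head=1 tape=c[c]_bbcc__   (Q,c)→(P,a,-1)
state=P head=0 tape=[c]a_bbcc__   (P,c)→(P,b,+1)
state=P head=1 tape=b[a]_bbcc__   (P,a)→(P,c,+1)
state=P head=2 tape=bc[_]bbcc__   (P,_)→(R,c,+1)
state=R head=3 tape=bcc[b]bcc__   (R,b)→(R,_,+1)
state=R head=4 tape=bcc_[b]cc__   (R,b)→(R,_,+1)
state=R head=5 tape=bcc__[c]c__   (R,c)→(P,a,+1)
state=P head=6 tape=bcc__a[c]__   (P,c)→(P,b,+1)
state=P head=7 tape=bcc__ab[_]_   (P,_)→(R,c,+1)
state=R head=8 tape=bcc__abc[_]   (R,_)→(Q,a,-1)
state=Q head=7 tape=bcc__ab[c]a   (Q,c)→(P,a,-1)
state=P head=6 tape=bcc__a[b]aa   (P,b)→(Q,_,-1)
state=Q head=5 tape=bcc__[a]_aa   (Q,a)→(Q,c,+1)
state=Q head=6 tape=bcc__c[_]aa
M halts after 16 transitions.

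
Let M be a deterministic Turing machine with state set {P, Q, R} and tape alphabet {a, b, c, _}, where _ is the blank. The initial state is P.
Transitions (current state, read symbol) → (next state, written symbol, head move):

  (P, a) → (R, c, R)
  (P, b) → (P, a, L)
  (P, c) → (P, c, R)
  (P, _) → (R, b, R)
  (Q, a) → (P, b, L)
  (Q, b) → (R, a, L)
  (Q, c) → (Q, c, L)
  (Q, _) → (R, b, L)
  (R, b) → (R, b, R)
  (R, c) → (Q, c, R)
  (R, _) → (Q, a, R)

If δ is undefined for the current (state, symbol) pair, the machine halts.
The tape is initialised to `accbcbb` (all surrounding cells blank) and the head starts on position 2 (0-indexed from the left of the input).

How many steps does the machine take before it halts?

15

state=P head=2 tape=ac[c]bcbb__   (P,c)→(P,c,R)
state=P head=3 tape=acc[b]cbb__   (P,b)→(P,a,L)
state=P head=2 tape=ac[c]acbb__   (P,c)→(P,c,R)
state=P head=3 tape=acc[a]cbb__   (P,a)→(R,c,R)
state=R head=4 tape=accc[c]bb__   (R,c)→(Q,c,R)
state=Q head=5 tape=acccc[b]b__   (Q,b)→(R,a,L)
state=R head=4 tape=accc[c]ab__   (R,c)→(Q,c,R)
state=Q head=5 tape=acccc[a]b__   (Q,a)→(P,b,L)
state=P head=4 tape=accc[c]bb__   (P,c)→(P,c,R)
state=P head=5 tape=acccc[b]b__   (P,b)→(P,a,L)
state=P head=4 tape=accc[c]ab__   (P,c)→(P,c,R)
state=P head=5 tape=acccc[a]b__   (P,a)→(R,c,R)
state=R head=6 tape=accccc[b]__   (R,b)→(R,b,R)
state=R head=7 tape=acccccb[_]_   (R,_)→(Q,a,R)
state=Q head=8 tape=acccccba[_]   (Q,_)→(R,b,L)
state=R head=7 tape=acccccb[a]b
M halts after 15 transitions.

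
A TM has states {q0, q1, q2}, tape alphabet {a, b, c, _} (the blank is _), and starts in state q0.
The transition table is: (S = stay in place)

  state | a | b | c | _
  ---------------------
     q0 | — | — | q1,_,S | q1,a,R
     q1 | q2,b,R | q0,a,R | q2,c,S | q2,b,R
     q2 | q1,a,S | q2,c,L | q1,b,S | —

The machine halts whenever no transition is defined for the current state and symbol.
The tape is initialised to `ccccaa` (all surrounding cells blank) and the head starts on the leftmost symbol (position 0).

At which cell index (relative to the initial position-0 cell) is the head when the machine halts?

4

state=q0 head=0 tape=[c]cccaa   (q0,c)→(q1,_,S)
state=q1 head=0 tape=[_]cccaa   (q1,_)→(q2,b,R)
state=q2 head=1 tape=b[c]ccaa   (q2,c)→(q1,b,S)
state=q1 head=1 tape=b[b]ccaa   (q1,b)→(q0,a,R)
state=q0 head=2 tape=ba[c]caa   (q0,c)→(q1,_,S)
state=q1 head=2 tape=ba[_]caa   (q1,_)→(q2,b,R)
state=q2 head=3 tape=bab[c]aa   (q2,c)→(q1,b,S)
state=q1 head=3 tape=bab[b]aa   (q1,b)→(q0,a,R)
state=q0 head=4 tape=baba[a]a
At halt the head is at cell 4.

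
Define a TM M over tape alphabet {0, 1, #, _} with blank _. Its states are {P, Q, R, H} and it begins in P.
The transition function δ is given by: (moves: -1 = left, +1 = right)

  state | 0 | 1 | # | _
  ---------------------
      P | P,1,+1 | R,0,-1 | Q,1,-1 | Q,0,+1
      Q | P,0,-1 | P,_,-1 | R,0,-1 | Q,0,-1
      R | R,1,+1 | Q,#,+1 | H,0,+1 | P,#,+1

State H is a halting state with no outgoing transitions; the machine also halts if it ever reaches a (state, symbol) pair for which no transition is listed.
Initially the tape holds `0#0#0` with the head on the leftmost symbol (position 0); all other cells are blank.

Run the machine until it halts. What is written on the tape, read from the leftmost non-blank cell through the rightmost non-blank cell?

state=P head=0 tape=___[0]#0#0   (P,0)→(P,1,+1)
state=P head=1 tape=___1[#]0#0   (P,#)→(Q,1,-1)
state=Q head=0 tape=___[1]10#0   (Q,1)→(P,_,-1)
state=P head=-1 tape=__[_]_10#0   (P,_)→(Q,0,+1)
state=Q head=0 tape=__0[_]10#0   (Q,_)→(Q,0,-1)
state=Q head=-1 tape=__[0]010#0   (Q,0)→(P,0,-1)
state=P head=-2 tape=_[_]0010#0   (P,_)→(Q,0,+1)
state=Q head=-1 tape=_0[0]010#0   (Q,0)→(P,0,-1)
state=P head=-2 tape=_[0]0010#0   (P,0)→(P,1,+1)
state=P head=-1 tape=_1[0]010#0   (P,0)→(P,1,+1)
state=P head=0 tape=_11[0]10#0   (P,0)→(P,1,+1)
state=P head=1 tape=_111[1]0#0   (P,1)→(R,0,-1)
state=R head=0 tape=_11[1]00#0   (R,1)→(Q,#,+1)
state=Q head=1 tape=_11#[0]0#0   (Q,0)→(P,0,-1)
state=P head=0 tape=_11[#]00#0   (P,#)→(Q,1,-1)
state=Q head=-1 tape=_1[1]100#0   (Q,1)→(P,_,-1)
state=P head=-2 tape=_[1]_100#0   (P,1)→(R,0,-1)
state=R head=-3 tape=[_]0_100#0   (R,_)→(P,#,+1)
state=P head=-2 tape=#[0]_100#0   (P,0)→(P,1,+1)
state=P head=-1 tape=#1[_]100#0   (P,_)→(Q,0,+1)
state=Q head=0 tape=#10[1]00#0   (Q,1)→(P,_,-1)
state=P head=-1 tape=#1[0]_00#0   (P,0)→(P,1,+1)
state=P head=0 tape=#11[_]00#0   (P,_)→(Q,0,+1)
state=Q head=1 tape=#110[0]0#0   (Q,0)→(P,0,-1)
state=P head=0 tape=#11[0]00#0   (P,0)→(P,1,+1)
state=P head=1 tape=#111[0]0#0   (P,0)→(P,1,+1)
state=P head=2 tape=#1111[0]#0   (P,0)→(P,1,+1)
state=P head=3 tape=#11111[#]0   (P,#)→(Q,1,-1)
state=Q head=2 tape=#1111[1]10   (Q,1)→(P,_,-1)
state=P head=1 tape=#111[1]_10   (P,1)→(R,0,-1)
state=R head=0 tape=#11[1]0_10   (R,1)→(Q,#,+1)
state=Q head=1 tape=#11#[0]_10   (Q,0)→(P,0,-1)
state=P head=0 tape=#11[#]0_10   (P,#)→(Q,1,-1)
state=Q head=-1 tape=#1[1]10_10   (Q,1)→(P,_,-1)
state=P head=-2 tape=#[1]_10_10   (P,1)→(R,0,-1)
state=R head=-3 tape=[#]0_10_10   (R,#)→(H,0,+1)
state=H head=-2 tape=0[0]_10_10
The non-blank tape span at halt is 00_10_10.

00_10_10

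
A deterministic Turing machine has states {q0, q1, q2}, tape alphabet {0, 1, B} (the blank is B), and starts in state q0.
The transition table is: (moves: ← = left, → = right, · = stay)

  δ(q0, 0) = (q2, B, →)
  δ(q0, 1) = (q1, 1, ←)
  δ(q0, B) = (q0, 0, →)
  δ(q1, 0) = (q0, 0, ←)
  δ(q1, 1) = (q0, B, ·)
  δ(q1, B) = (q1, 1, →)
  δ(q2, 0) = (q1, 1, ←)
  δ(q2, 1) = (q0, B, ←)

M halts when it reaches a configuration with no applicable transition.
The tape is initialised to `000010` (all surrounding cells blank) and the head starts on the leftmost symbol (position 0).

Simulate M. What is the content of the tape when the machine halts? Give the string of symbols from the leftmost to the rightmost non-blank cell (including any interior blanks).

q0 | B[0]00010B   read 0 → write B, move →, go to q2
q2 | BB[0]0010B   read 0 → write 1, move ←, go to q1
q1 | B[B]10010B   read B → write 1, move →, go to q1
q1 | B1[1]0010B   read 1 → write B, move ·, go to q0
q0 | B1[B]0010B   read B → write 0, move →, go to q0
q0 | B10[0]010B   read 0 → write B, move →, go to q2
q2 | B10B[0]10B   read 0 → write 1, move ←, go to q1
q1 | B10[B]110B   read B → write 1, move →, go to q1
q1 | B101[1]10B   read 1 → write B, move ·, go to q0
q0 | B101[B]10B   read B → write 0, move →, go to q0
q0 | B1010[1]0B   read 1 → write 1, move ←, go to q1
q1 | B101[0]10B   read 0 → write 0, move ←, go to q0
q0 | B10[1]010B   read 1 → write 1, move ←, go to q1
q1 | B1[0]1010B   read 0 → write 0, move ←, go to q0
q0 | B[1]01010B   read 1 → write 1, move ←, go to q1
q1 | [B]101010B   read B → write 1, move →, go to q1
q1 | 1[1]01010B   read 1 → write B, move ·, go to q0
q0 | 1[B]01010B   read B → write 0, move →, go to q0
q0 | 10[0]1010B   read 0 → write B, move →, go to q2
q2 | 10B[1]010B   read 1 → write B, move ←, go to q0
q0 | 10[B]B010B   read B → write 0, move →, go to q0
q0 | 100[B]010B   read B → write 0, move →, go to q0
q0 | 1000[0]10B   read 0 → write B, move →, go to q2
q2 | 1000B[1]0B   read 1 → write B, move ←, go to q0
q0 | 1000[B]B0B   read B → write 0, move →, go to q0
q0 | 10000[B]0B   read B → write 0, move →, go to q0
q0 | 100000[0]B   read 0 → write B, move →, go to q2
q2 | 100000B[B]
The non-blank tape span at halt is 100000.

100000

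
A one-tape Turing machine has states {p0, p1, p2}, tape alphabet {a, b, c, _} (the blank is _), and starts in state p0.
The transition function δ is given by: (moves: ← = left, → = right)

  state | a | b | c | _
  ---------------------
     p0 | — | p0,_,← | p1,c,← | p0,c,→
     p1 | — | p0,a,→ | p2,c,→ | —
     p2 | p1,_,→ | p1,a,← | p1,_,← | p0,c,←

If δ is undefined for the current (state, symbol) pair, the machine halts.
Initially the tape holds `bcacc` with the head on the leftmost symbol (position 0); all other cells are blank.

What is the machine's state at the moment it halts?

p1

state=p0 head=0 tape=__[b]cacc   (p0,b)→(p0,_,←)
state=p0 head=-1 tape=_[_]_cacc   (p0,_)→(p0,c,→)
state=p0 head=0 tape=_c[_]cacc   (p0,_)→(p0,c,→)
state=p0 head=1 tape=_cc[c]acc   (p0,c)→(p1,c,←)
state=p1 head=0 tape=_c[c]cacc   (p1,c)→(p2,c,→)
state=p2 head=1 tape=_cc[c]acc   (p2,c)→(p1,_,←)
state=p1 head=0 tape=_c[c]_acc   (p1,c)→(p2,c,→)
state=p2 head=1 tape=_cc[_]acc   (p2,_)→(p0,c,←)
state=p0 head=0 tape=_c[c]cacc   (p0,c)→(p1,c,←)
state=p1 head=-1 tape=_[c]ccacc   (p1,c)→(p2,c,→)
state=p2 head=0 tape=_c[c]cacc   (p2,c)→(p1,_,←)
state=p1 head=-1 tape=_[c]_cacc   (p1,c)→(p2,c,→)
state=p2 head=0 tape=_c[_]cacc   (p2,_)→(p0,c,←)
state=p0 head=-1 tape=_[c]ccacc   (p0,c)→(p1,c,←)
state=p1 head=-2 tape=[_]cccacc
No transition is defined for (p1, _); M halts in state p1.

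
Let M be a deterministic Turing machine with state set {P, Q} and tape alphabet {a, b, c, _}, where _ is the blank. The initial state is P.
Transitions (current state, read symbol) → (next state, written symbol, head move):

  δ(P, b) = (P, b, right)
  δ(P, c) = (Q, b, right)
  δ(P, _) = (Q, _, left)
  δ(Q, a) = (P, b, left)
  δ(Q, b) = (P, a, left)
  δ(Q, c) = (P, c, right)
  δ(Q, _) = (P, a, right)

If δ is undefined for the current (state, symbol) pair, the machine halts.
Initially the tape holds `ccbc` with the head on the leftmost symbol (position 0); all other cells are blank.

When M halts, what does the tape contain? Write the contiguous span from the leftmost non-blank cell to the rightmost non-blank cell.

bcbba

P | [c]cbc__   read c → write b, move right, go to Q
Q | b[c]bc__   read c → write c, move right, go to P
P | bc[b]c__   read b → write b, move right, go to P
P | bcb[c]__   read c → write b, move right, go to Q
Q | bcbb[_]_   read _ → write a, move right, go to P
P | bcbba[_]   read _ → write _, move left, go to Q
Q | bcbb[a]_   read a → write b, move left, go to P
P | bcb[b]b_   read b → write b, move right, go to P
P | bcbb[b]_   read b → write b, move right, go to P
P | bcbbb[_]   read _ → write _, move left, go to Q
Q | bcbb[b]_   read b → write a, move left, go to P
P | bcb[b]a_   read b → write b, move right, go to P
P | bcbb[a]_
The non-blank tape span at halt is bcbba.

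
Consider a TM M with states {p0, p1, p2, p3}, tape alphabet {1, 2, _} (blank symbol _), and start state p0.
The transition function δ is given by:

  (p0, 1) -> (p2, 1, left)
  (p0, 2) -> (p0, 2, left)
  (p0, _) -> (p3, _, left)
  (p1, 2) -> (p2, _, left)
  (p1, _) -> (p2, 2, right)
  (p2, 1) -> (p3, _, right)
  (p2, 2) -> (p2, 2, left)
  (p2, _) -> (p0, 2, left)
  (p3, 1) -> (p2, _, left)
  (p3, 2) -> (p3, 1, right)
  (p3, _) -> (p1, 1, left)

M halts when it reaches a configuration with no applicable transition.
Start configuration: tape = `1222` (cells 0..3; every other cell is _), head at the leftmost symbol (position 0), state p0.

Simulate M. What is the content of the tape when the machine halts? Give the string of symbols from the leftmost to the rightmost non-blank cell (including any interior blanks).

state=p0 head=0 tape=____[1]222_   (p0,1)→(p2,1,left)
state=p2 head=-1 tape=___[_]1222_   (p2,_)→(p0,2,left)
state=p0 head=-2 tape=__[_]21222_   (p0,_)→(p3,_,left)
state=p3 head=-3 tape=_[_]_21222_   (p3,_)→(p1,1,left)
state=p1 head=-4 tape=[_]1_21222_   (p1,_)→(p2,2,right)
state=p2 head=-3 tape=2[1]_21222_   (p2,1)→(p3,_,right)
state=p3 head=-2 tape=2_[_]21222_   (p3,_)→(p1,1,left)
state=p1 head=-3 tape=2[_]121222_   (p1,_)→(p2,2,right)
state=p2 head=-2 tape=22[1]21222_   (p2,1)→(p3,_,right)
state=p3 head=-1 tape=22_[2]1222_   (p3,2)→(p3,1,right)
state=p3 head=0 tape=22_1[1]222_   (p3,1)→(p2,_,left)
state=p2 head=-1 tape=22_[1]_222_   (p2,1)→(p3,_,right)
state=p3 head=0 tape=22__[_]222_   (p3,_)→(p1,1,left)
state=p1 head=-1 tape=22_[_]1222_   (p1,_)→(p2,2,right)
state=p2 head=0 tape=22_2[1]222_   (p2,1)→(p3,_,right)
state=p3 head=1 tape=22_2_[2]22_   (p3,2)→(p3,1,right)
state=p3 head=2 tape=22_2_1[2]2_   (p3,2)→(p3,1,right)
state=p3 head=3 tape=22_2_11[2]_   (p3,2)→(p3,1,right)
state=p3 head=4 tape=22_2_111[_]   (p3,_)→(p1,1,left)
state=p1 head=3 tape=22_2_11[1]1
The non-blank tape span at halt is 22_2_1111.

22_2_1111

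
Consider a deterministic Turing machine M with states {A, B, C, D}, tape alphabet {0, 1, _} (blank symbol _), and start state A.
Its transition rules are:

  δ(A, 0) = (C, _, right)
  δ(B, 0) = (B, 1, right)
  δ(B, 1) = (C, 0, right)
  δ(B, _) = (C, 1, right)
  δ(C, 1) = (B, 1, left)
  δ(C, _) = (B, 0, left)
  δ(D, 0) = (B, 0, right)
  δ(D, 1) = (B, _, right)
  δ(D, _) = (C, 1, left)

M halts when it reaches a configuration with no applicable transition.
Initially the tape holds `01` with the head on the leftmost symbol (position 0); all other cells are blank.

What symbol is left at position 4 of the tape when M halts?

state=A head=0 tape=[0]1___   (A,0)→(C,_,right)
state=C head=1 tape=_[1]___   (C,1)→(B,1,left)
state=B head=0 tape=[_]1___   (B,_)→(C,1,right)
state=C head=1 tape=1[1]___   (C,1)→(B,1,left)
state=B head=0 tape=[1]1___   (B,1)→(C,0,right)
state=C head=1 tape=0[1]___   (C,1)→(B,1,left)
state=B head=0 tape=[0]1___   (B,0)→(B,1,right)
state=B head=1 tape=1[1]___   (B,1)→(C,0,right)
state=C head=2 tape=10[_]__   (C,_)→(B,0,left)
state=B head=1 tape=1[0]0__   (B,0)→(B,1,right)
state=B head=2 tape=11[0]__   (B,0)→(B,1,right)
state=B head=3 tape=111[_]_   (B,_)→(C,1,right)
state=C head=4 tape=1111[_]   (C,_)→(B,0,left)
state=B head=3 tape=111[1]0   (B,1)→(C,0,right)
state=C head=4 tape=1110[0]
Cell 4 holds 0 when M halts.

0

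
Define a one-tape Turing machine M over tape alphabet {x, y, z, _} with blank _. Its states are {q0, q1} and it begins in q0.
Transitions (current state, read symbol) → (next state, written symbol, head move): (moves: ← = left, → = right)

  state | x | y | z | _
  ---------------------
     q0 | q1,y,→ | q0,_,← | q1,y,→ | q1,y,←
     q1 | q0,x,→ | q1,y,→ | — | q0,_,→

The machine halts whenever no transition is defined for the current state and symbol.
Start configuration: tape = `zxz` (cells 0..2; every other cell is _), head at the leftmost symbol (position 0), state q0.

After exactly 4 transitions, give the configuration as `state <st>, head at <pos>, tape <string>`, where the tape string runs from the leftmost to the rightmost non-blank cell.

state q0, head at 4, tape yxy

state=q0 head=0 tape=[z]xz__   (q0,z)→(q1,y,→)
state=q1 head=1 tape=y[x]z__   (q1,x)→(q0,x,→)
state=q0 head=2 tape=yx[z]__   (q0,z)→(q1,y,→)
state=q1 head=3 tape=yxy[_]_   (q1,_)→(q0,_,→)
state=q0 head=4 tape=yxy_[_]
After 4 steps: state q0, head at 4, tape yxy.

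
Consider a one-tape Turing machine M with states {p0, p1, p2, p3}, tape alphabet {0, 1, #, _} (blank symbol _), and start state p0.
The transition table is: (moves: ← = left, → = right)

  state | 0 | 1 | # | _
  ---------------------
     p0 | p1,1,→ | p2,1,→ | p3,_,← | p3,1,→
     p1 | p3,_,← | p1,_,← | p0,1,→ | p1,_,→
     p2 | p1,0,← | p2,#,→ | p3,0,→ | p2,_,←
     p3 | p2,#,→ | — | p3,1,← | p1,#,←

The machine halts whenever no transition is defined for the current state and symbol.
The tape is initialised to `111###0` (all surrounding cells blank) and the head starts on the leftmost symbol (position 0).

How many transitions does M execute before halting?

22

p0 | [1]11###0_   read 1 → write 1, move →, go to p2
p2 | 1[1]1###0_   read 1 → write #, move →, go to p2
p2 | 1#[1]###0_   read 1 → write #, move →, go to p2
p2 | 1##[#]##0_   read # → write 0, move →, go to p3
p3 | 1##0[#]#0_   read # → write 1, move ←, go to p3
p3 | 1##[0]1#0_   read 0 → write #, move →, go to p2
p2 | 1###[1]#0_   read 1 → write #, move →, go to p2
p2 | 1####[#]0_   read # → write 0, move →, go to p3
p3 | 1####0[0]_   read 0 → write #, move →, go to p2
p2 | 1####0#[_]   read _ → write _, move ←, go to p2
p2 | 1####0[#]_   read # → write 0, move →, go to p3
p3 | 1####00[_]   read _ → write #, move ←, go to p1
p1 | 1####0[0]#   read 0 → write _, move ←, go to p3
p3 | 1####[0]_#   read 0 → write #, move →, go to p2
p2 | 1#####[_]#   read _ → write _, move ←, go to p2
p2 | 1####[#]_#   read # → write 0, move →, go to p3
p3 | 1####0[_]#   read _ → write #, move ←, go to p1
p1 | 1####[0]##   read 0 → write _, move ←, go to p3
p3 | 1###[#]_##   read # → write 1, move ←, go to p3
p3 | 1##[#]1_##   read # → write 1, move ←, go to p3
p3 | 1#[#]11_##   read # → write 1, move ←, go to p3
p3 | 1[#]111_##   read # → write 1, move ←, go to p3
p3 | [1]1111_##
M halts after 22 transitions.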